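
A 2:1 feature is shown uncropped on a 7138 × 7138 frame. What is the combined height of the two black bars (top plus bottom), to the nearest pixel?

3569 px

2:1 (2.000) > square (1.000), so the feature fills the width.
The feature is 7138 × 1/2 ≈ 3569.00 px tall.
7138 − 3569.00 = 3569.00 px of bars.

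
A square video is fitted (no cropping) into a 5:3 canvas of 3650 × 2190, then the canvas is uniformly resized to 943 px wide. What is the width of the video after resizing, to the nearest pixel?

At 3650×2190 the video is height-limited, so width = 2190 × 1/1 ≈ 2190.00 px.
Scaling 3650 → 943 is ×0.2584, so the width becomes 2190.00 × 0.2584 ≈ 565.80 px.

566 px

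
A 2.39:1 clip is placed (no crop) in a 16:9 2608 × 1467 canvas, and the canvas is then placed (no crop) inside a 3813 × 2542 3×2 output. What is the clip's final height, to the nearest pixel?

Inside the 2608×1467 canvas the clip is width-limited at 2608.00 × 1091.21.
The 16:9 canvas is width-limited in 3813×2542, giving 3813.00 × 2144.81; scale factor 1.4620.
Applying the same ×1.4620: 1091.21 → 1595.40.

1595 px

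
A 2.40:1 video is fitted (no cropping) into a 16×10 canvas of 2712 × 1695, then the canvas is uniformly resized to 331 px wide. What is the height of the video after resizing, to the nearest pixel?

138 px

Fitted into 2712×1695, the video spans the width; its height is 2712 / 2.400 ≈ 1130.00 px.
The frame scales by 331/2712 = 0.1221; 1130.00 × 0.1221 ≈ 137.92 px.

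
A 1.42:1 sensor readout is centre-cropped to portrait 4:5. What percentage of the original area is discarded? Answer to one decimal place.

The height stays; only width is cut (since portrait 4:5 is narrower than 1.42:1).
Fraction kept = (0.800)/(1.420) ≈ 56.34%, so 43.66% is lost.

43.7%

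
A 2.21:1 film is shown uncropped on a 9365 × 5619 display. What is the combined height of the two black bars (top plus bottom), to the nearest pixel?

1381 px

Since 2.210 > 1.667, the film is width-limited.
The film is 9365 / 2.210 ≈ 4237.56 px tall.
Black = 5619 − 4237.56 = 1381.44 px.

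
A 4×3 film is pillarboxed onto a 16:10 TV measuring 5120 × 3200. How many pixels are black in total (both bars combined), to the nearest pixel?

4×3 is narrower than 16:10, so it spans the full height.
Content width = 3200 × 4/3 ≈ 4266.6667 px.
Leftover width: 5120 − 4266.6667 = 853.3333 px.
Bar area = 853.3333 × 3200 ≈ 2730667 px.

2730667 pixels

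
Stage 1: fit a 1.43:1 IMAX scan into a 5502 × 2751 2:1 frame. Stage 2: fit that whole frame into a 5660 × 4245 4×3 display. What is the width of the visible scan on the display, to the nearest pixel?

4047 px

Inside the 5502×2751 canvas the scan is height-limited at 3933.93 × 2751.00.
Second fit — the 2:1 canvas into 5660×4245 spans the width: 5660.00 × 2830.00 (×1.0287 from 5502×2751).
The scan scales with it: width 3933.93 × 1.0287 ≈ 4046.90.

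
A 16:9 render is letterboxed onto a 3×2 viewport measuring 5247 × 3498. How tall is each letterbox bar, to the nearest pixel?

273 px

Since 1.778 > 1.500, the render is width-limited.
That makes the image 2951.44 px tall (5247 × 9/16).
Black = 3498 − 2951.44 = 546.56 px, or 273.28 per bar.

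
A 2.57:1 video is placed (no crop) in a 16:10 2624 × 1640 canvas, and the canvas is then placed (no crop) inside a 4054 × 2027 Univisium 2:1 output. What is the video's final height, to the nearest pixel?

2.57:1 in 2624×1640: fills the width, so the video is 2624.00 × 1021.01.
16:10 in 4054×2027: fills the height, so the intermediate becomes 3243.20 × 2027.00 — a scale of ×1.2360.
Applying the same ×1.2360: 1021.01 → 1261.95.

1262 px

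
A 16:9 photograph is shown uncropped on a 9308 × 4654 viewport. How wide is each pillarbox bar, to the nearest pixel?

517 px

16:9 is narrower than Univisium 2:1, so it spans the full height.
The photograph is 4654 × 16/9 ≈ 8273.78 px wide.
Leftover width: 9308 − 8273.78 = 1034.22 px → 517.11 each side.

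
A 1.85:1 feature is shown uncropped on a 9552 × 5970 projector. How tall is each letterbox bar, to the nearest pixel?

403 px

Since 1.850 > 1.600, the feature is width-limited.
The feature is 9552 / 1.850 ≈ 5163.24 px tall.
Black = 5970 − 5163.24 = 806.76 px, or 403.38 per bar.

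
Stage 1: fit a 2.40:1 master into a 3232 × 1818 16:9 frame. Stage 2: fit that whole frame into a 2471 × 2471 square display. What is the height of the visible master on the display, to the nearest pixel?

1030 px

Inside the 3232×1818 canvas the master is width-limited at 3232.00 × 1346.67.
Second fit — the 16:9 canvas into 2471×2471 spans the width: 2471.00 × 1389.94 (×0.7645 from 3232×1818).
Applying the same ×0.7645: 1346.67 → 1029.58.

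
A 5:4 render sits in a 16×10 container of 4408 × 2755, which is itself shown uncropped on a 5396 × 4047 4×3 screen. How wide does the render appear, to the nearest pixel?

4216 px

Inside the 4408×2755 canvas the render is height-limited at 3443.75 × 2755.00.
16×10 in 5396×4047: fills the width, so the intermediate becomes 5396.00 × 3372.50 — a scale of ×1.2241.
Applying the same ×1.2241: 3443.75 → 4215.62.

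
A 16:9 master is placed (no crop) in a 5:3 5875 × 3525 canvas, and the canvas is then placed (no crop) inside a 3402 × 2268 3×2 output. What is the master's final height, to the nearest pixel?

1914 px

First fit — 16:9 into 5875×3525 spans the width: 5875.00 × 3304.69.
5:3 in 3402×2268: fills the width, so the intermediate becomes 3402.00 × 2041.20 — a scale of ×0.5791.
The master scales with it: height 3304.69 × 0.5791 ≈ 1913.62.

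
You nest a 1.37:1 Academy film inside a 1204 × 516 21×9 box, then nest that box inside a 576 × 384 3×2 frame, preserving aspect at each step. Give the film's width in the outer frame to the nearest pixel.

1.37:1 Academy in 1204×516: fills the height, so the film is 706.92 × 516.00.
21×9 in 576×384: fills the width, so the intermediate becomes 576.00 × 246.86 — a scale of ×0.4784.
Applying the same ×0.4784: 706.92 → 338.19.

338 px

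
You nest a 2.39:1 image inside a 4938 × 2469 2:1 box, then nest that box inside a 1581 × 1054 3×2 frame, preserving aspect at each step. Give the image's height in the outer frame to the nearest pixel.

662 px

2.39:1 in 4938×2469: fills the width, so the image is 4938.00 × 2066.11.
Second fit — the 2:1 canvas into 1581×1054 spans the width: 1581.00 × 790.50 (×0.3202 from 4938×2469).
Applying the same ×0.3202: 2066.11 → 661.51.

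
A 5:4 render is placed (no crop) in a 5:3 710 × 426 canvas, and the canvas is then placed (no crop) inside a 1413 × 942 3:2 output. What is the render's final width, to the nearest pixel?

Inside the 710×426 canvas the render is height-limited at 532.50 × 426.00.
The 5:3 canvas is width-limited in 1413×942, giving 1413.00 × 847.80; scale factor 1.9901.
Applying the same ×1.9901: 532.50 → 1059.75.

1060 px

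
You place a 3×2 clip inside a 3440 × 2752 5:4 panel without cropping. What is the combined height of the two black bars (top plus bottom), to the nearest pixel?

459 px

3×2 is wider than 5:4, so it spans the full width.
Content height = 3440 × 2/3 ≈ 2293.33 px.
2752 − 2293.33 = 458.67 px of bars.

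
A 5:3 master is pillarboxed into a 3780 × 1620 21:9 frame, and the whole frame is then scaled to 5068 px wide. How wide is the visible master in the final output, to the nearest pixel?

In the 3780×1620 frame the master fills the height: width = 1620 × 5/3 ≈ 2700.00 px.
The frame scales by 5068/3780 = 1.3407; 2700.00 × 1.3407 ≈ 3620.00 px.

3620 px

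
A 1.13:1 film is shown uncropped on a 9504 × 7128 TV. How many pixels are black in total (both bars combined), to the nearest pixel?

Since 1.130 < 1.333, the film is height-limited.
Content width = 7128 × 1.130 ≈ 8054.6400 px.
Leftover width: 9504 − 8054.6400 = 1449.3600 px.
Bar area = 1449.3600 × 7128 ≈ 10331038 px.

10331038 pixels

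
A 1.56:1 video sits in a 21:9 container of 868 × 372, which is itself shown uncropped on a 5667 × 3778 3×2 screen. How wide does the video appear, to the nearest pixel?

3789 px

1.56:1 in 868×372: fills the height, so the video is 580.32 × 372.00.
The 21:9 canvas is width-limited in 5667×3778, giving 5667.00 × 2428.71; scale factor 6.5288.
So the video's width is 580.32 × 6.5288 ≈ 3788.79.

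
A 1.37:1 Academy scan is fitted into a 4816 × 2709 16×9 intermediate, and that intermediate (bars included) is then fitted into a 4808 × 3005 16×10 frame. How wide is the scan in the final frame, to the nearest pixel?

3705 px

Inside the 4816×2709 canvas the scan is height-limited at 3711.33 × 2709.00.
The 16×9 canvas is width-limited in 4808×3005, giving 4808.00 × 2704.50; scale factor 0.9983.
So the scan's width is 3711.33 × 0.9983 ≈ 3705.16.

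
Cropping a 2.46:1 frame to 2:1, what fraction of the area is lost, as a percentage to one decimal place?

The height stays; only width is cut (since 2:1 is narrower than 2.46:1).
Area ratio = (2.000)/(2.460) = 81.30%; the remaining 18.70% is cropped out.

18.7%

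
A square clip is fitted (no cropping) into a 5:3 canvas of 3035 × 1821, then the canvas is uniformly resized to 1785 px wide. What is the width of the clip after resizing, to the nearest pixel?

1071 px

At 3035×1821 the clip is height-limited, so width = 1821 × 1/1 ≈ 1821.00 px.
Resizing to 1785 px wide multiplies everything by 0.5881: 1821.00 → 1071.00 px.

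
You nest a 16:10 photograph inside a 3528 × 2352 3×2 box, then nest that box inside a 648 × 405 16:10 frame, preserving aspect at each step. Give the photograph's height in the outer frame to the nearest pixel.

Inside the 3528×2352 canvas the photograph is width-limited at 3528.00 × 2205.00.
Second fit — the 3×2 canvas into 648×405 spans the height: 607.50 × 405.00 (×0.1722 from 3528×2352).
The photograph scales with it: height 2205.00 × 0.1722 ≈ 379.69.

380 px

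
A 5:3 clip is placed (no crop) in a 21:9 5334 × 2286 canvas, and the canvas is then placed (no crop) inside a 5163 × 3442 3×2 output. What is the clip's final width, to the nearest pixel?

3688 px

5:3 in 5334×2286: fills the height, so the clip is 3810.00 × 2286.00.
Second fit — the 21:9 canvas into 5163×3442 spans the width: 5163.00 × 2212.71 (×0.9679 from 5334×2286).
Applying the same ×0.9679: 3810.00 → 3687.86.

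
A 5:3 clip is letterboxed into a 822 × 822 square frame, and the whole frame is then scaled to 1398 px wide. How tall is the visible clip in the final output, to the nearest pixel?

At 822×822 the clip is width-limited, so height = 822 × 3/5 ≈ 493.20 px.
Resizing to 1398 px wide multiplies everything by 1.7007: 493.20 → 838.80 px.

839 px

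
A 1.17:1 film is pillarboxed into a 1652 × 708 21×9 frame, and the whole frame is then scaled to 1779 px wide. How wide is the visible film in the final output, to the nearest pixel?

892 px

Fitted into 1652×708, the film spans the height; its width is 708 × 1.170 ≈ 828.36 px.
Resizing to 1779 px wide multiplies everything by 1.0769: 828.36 → 892.04 px.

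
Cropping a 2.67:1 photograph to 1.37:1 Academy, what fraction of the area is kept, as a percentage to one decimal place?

51.3%

Going from 2.67:1 to 1.37:1 Academy means cutting width while keeping height.
Area ratio = (1.370)/(2.670) = 51.31% retained.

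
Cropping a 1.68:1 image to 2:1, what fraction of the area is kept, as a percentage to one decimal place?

84.0%

Going from 1.68:1 to 2:1 means cutting height while keeping width.
Fraction kept = (1.680)/(2.000) ≈ 84.00%.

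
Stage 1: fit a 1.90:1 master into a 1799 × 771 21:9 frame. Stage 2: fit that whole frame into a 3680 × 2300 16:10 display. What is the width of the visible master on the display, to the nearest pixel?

2997 px

Inside the 1799×771 canvas the master is height-limited at 1464.90 × 771.00.
The 21:9 canvas is width-limited in 3680×2300, giving 3680.00 × 1577.14; scale factor 2.0456.
So the master's width is 1464.90 × 2.0456 ≈ 2996.57.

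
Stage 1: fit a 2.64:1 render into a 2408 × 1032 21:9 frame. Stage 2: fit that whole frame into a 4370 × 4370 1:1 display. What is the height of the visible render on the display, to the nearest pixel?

First fit — 2.64:1 into 2408×1032 spans the width: 2408.00 × 912.12.
The 21:9 canvas is width-limited in 4370×4370, giving 4370.00 × 1872.86; scale factor 1.8148.
Applying the same ×1.8148: 912.12 → 1655.30.

1655 px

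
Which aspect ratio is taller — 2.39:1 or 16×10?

16×10

2.39 and 16×10 = 1.6; 2.39 > 1.6. The smaller width-to-height ratio is the taller frame.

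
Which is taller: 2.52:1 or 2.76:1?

2.52:1

2.52 and 2.76; 2.76 > 2.52. The smaller width-to-height ratio is the taller frame.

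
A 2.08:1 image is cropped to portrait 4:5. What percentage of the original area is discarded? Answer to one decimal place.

The height stays; only width is cut (since portrait 4:5 is narrower than 2.08:1).
(0.800)/(2.080) ≈ 0.385 of the area survives, leaving 61.54% discarded.

61.5%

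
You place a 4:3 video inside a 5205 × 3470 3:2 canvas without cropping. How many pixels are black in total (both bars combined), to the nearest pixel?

2006817 pixels

4:3 is narrower than 3:2, so it spans the full height.
The video is 3470 × 4/3 ≈ 4626.6667 px wide.
Leftover width: 5205 − 4626.6667 = 578.3333 px.
Bar area = 578.3333 × 3470 ≈ 2006817 px.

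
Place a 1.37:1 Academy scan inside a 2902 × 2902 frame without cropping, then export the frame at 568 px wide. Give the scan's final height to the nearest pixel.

In the 2902×2902 frame the scan fills the width: height = 2902 / 1.370 ≈ 2118.25 px.
The frame scales by 568/2902 = 0.1957; 2118.25 × 0.1957 ≈ 414.60 px.

415 px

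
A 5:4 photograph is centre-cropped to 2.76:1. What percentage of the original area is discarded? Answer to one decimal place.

54.7%

Going from 5:4 to 2.76:1 means cutting height while keeping width.
Fraction kept = (1.250)/(2.760) ≈ 45.29%, so 54.71% is lost.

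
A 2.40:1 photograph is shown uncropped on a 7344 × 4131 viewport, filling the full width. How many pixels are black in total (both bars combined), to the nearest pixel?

7865424 pixels

The photograph is 7344 / 2.400 ≈ 3060.0000 px tall.
4131 − 3060.0000 = 1071.0000 px of bars.
That's 1071.0000 × 7344 ≈ 7865424 black pixels.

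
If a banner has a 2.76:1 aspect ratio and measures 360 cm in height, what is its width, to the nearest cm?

Width = 360 × 2.760 = 993.60.

994 cm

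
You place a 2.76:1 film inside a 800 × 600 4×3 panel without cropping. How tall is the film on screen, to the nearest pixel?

2.76:1 is wider than 4×3, so it spans the full width.
Content height = 800 / 2.760 ≈ 289.86 px.

290 px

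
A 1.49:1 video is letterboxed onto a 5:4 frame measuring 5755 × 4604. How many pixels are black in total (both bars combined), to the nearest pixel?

1.49:1 is wider than 5:4, so it spans the full width.
The video is 5755 / 1.490 ≈ 3862.4161 px tall.
4604 − 3862.4161 = 741.5839 px of bars.
Bar area = 741.5839 × 5755 ≈ 4267815 px.

4267815 pixels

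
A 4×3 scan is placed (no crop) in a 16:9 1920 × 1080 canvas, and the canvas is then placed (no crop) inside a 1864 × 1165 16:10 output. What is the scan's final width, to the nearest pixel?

1398 px

4×3 in 1920×1080: fills the height, so the scan is 1440.00 × 1080.00.
Second fit — the 16:9 canvas into 1864×1165 spans the width: 1864.00 × 1048.50 (×0.9708 from 1920×1080).
Applying the same ×0.9708: 1440.00 → 1398.00.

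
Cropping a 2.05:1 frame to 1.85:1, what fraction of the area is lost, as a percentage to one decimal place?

9.8%

Going from 2.05:1 to 1.85:1 means cutting width while keeping height.
Area ratio = (1.850)/(2.050) = 90.24%; the remaining 9.76% is cropped out.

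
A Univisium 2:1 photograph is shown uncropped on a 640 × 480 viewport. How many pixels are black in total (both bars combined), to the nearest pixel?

Since 2.000 > 1.333, the photograph is width-limited.
Content height = 640 × 1/2 ≈ 320.0000 px.
Black = 480 − 320.0000 = 160.0000 px.
Across the 640-px span: 160.0000 × 640 ≈ 102400 px.

102400 pixels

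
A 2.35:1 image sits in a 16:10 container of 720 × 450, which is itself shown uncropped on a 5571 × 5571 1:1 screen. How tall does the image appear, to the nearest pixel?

2371 px

2.35:1 in 720×450: fills the width, so the image is 720.00 × 306.38.
16:10 in 5571×5571: fills the width, so the intermediate becomes 5571.00 × 3481.88 — a scale of ×7.7375.
The image scales with it: height 306.38 × 7.7375 ≈ 2370.64.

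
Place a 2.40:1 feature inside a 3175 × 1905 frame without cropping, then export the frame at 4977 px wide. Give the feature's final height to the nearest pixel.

2074 px

In the 3175×1905 frame the feature fills the width: height = 3175 / 2.400 ≈ 1322.92 px.
The frame scales by 4977/3175 = 1.5676; 1322.92 × 1.5676 ≈ 2073.75 px.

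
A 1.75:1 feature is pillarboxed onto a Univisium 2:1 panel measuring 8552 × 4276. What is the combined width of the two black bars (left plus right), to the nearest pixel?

1.75:1 is narrower than Univisium 2:1, so it spans the full height.
The feature is 4276 × 1.750 ≈ 7483.00 px wide.
Leftover width: 8552 − 7483.00 = 1069.00 px.

1069 px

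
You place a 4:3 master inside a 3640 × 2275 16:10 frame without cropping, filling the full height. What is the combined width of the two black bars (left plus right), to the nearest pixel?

Content width = 2275 × 4/3 ≈ 3033.33 px.
Leftover width: 3640 − 3033.33 = 606.67 px.

607 px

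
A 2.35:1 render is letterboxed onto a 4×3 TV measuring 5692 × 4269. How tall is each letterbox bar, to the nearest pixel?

923 px

Since 2.350 > 1.333, the render is width-limited.
The render is 5692 / 2.350 ≈ 2422.13 px tall.
4269 − 2422.13 = 1846.87 px of bars (923.44 each).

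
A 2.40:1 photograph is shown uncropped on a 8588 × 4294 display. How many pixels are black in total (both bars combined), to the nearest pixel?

6146145 pixels

2.40:1 is wider than 2:1, so it spans the full width.
The photograph is 8588 / 2.400 ≈ 3578.3333 px tall.
Leftover height: 4294 − 3578.3333 = 715.6667 px.
That's 715.6667 × 8588 ≈ 6146145 black pixels.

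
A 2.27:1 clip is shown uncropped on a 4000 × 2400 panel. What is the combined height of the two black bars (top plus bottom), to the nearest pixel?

638 px

2.27:1 is wider than 5:3, so it spans the full width.
The clip is 4000 / 2.270 ≈ 1762.11 px tall.
Leftover height: 2400 − 1762.11 = 637.89 px.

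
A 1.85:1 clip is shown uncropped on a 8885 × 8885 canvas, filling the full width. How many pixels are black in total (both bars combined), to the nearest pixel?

36271211 pixels

The clip is 8885 / 1.850 ≈ 4802.7027 px tall.
Leftover height: 8885 − 4802.7027 = 4082.2973 px.
Across the 8885-px span: 4082.2973 × 8885 ≈ 36271211 px.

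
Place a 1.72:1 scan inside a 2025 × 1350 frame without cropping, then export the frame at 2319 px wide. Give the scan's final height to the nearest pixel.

At 2025×1350 the scan is width-limited, so height = 2025 / 1.720 ≈ 1177.33 px.
The frame scales by 2319/2025 = 1.1452; 1177.33 × 1.1452 ≈ 1348.26 px.

1348 px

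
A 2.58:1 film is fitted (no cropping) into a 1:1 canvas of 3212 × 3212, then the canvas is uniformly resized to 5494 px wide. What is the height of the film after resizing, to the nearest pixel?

Fitted into 3212×3212, the film spans the width; its height is 3212 / 2.580 ≈ 1244.96 px.
Resizing to 5494 px wide multiplies everything by 1.7105: 1244.96 → 2129.46 px.

2129 px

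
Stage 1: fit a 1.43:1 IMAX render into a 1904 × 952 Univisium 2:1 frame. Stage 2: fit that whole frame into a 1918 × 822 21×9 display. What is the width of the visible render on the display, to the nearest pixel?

1.43:1 IMAX in 1904×952: fills the height, so the render is 1361.36 × 952.00.
Second fit — the Univisium 2:1 canvas into 1918×822 spans the height: 1644.00 × 822.00 (×0.8634 from 1904×952).
Applying the same ×0.8634: 1361.36 → 1175.46.

1175 px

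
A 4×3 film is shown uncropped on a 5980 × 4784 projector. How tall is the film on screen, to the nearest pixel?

4485 px

Since 1.333 > 1.250, the film is width-limited.
The film is 5980 × 3/4 ≈ 4485.00 px tall.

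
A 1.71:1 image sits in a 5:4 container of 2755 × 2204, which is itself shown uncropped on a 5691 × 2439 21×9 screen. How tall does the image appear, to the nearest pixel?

1783 px

1.71:1 in 2755×2204: fills the width, so the image is 2755.00 × 1611.11.
Second fit — the 5:4 canvas into 5691×2439 spans the height: 3048.75 × 2439.00 (×1.1066 from 2755×2204).
So the image's height is 1611.11 × 1.1066 ≈ 1782.89.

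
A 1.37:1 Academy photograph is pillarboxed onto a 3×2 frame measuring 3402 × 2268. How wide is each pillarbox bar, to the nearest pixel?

147 px

Since 1.370 < 1.500, the photograph is height-limited.
The photograph is 2268 × 1.370 ≈ 3107.16 px wide.
3402 − 3107.16 = 294.84 px of bars (147.42 each).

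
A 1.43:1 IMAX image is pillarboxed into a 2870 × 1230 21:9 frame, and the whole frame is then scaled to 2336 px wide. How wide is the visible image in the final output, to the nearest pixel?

1432 px

At 2870×1230 the image is height-limited, so width = 1230 × 1.430 ≈ 1758.90 px.
Resizing to 2336 px wide multiplies everything by 0.8139: 1758.90 → 1431.63 px.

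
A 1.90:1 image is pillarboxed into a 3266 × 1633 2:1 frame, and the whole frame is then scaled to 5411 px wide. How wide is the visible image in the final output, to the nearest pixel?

5140 px

At 3266×1633 the image is height-limited, so width = 1633 × 1.900 ≈ 3102.70 px.
The frame scales by 5411/3266 = 1.6568; 3102.70 × 1.6568 ≈ 5140.45 px.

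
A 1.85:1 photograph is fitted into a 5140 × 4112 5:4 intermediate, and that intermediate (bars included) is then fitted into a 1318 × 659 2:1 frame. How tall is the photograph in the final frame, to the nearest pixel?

First fit — 1.85:1 into 5140×4112 spans the width: 5140.00 × 2778.38.
The 5:4 canvas is height-limited in 1318×659, giving 823.75 × 659.00; scale factor 0.1603.
The photograph scales with it: height 2778.38 × 0.1603 ≈ 445.27.

445 px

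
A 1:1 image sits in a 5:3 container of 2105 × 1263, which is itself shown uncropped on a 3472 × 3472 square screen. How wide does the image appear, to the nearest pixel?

First fit — 1:1 into 2105×1263 spans the height: 1263.00 × 1263.00.
5:3 in 3472×3472: fills the width, so the intermediate becomes 3472.00 × 2083.20 — a scale of ×1.6494.
The image scales with it: width 1263.00 × 1.6494 ≈ 2083.20.

2083 px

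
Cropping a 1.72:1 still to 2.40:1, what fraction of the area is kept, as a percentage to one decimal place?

71.7%

Going from 1.72:1 to 2.40:1 means cutting height while keeping width.
Area ratio = (1.720)/(2.400) = 71.67% retained.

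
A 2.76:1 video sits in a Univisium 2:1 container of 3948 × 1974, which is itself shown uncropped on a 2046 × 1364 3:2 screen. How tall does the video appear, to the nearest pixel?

First fit — 2.76:1 into 3948×1974 spans the width: 3948.00 × 1430.43.
The Univisium 2:1 canvas is width-limited in 2046×1364, giving 2046.00 × 1023.00; scale factor 0.5182.
The video scales with it: height 1430.43 × 0.5182 ≈ 741.30.

741 px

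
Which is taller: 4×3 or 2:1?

4×3

4×3 = 1.333 and 2; 2 > 1.333. The smaller width-to-height ratio is the taller frame.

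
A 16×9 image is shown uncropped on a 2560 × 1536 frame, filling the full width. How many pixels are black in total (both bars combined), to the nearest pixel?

245760 pixels

The image is 2560 × 9/16 ≈ 1440.0000 px tall.
Black = 1536 − 1440.0000 = 96.0000 px.
Across the 2560-px span: 96.0000 × 2560 ≈ 245760 px.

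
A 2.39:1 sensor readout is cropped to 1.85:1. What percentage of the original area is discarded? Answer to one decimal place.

The height stays; only width is cut (since 1.85:1 is narrower than 2.39:1).
Fraction kept = (1.850)/(2.390) ≈ 77.41%, so 22.59% is lost.

22.6%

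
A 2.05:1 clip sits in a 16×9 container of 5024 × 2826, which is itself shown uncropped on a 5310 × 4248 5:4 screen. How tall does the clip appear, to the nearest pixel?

2.05:1 in 5024×2826: fills the width, so the clip is 5024.00 × 2450.73.
The 16×9 canvas is width-limited in 5310×4248, giving 5310.00 × 2986.88; scale factor 1.0569.
The clip scales with it: height 2450.73 × 1.0569 ≈ 2590.24.

2590 px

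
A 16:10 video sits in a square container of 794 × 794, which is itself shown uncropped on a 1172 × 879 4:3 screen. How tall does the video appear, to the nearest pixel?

549 px

16:10 in 794×794: fills the width, so the video is 794.00 × 496.25.
The square canvas is height-limited in 1172×879, giving 879.00 × 879.00; scale factor 1.1071.
Applying the same ×1.1071: 496.25 → 549.38.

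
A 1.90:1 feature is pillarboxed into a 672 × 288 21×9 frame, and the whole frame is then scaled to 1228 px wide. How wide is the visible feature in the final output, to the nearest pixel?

1000 px

Fitted into 672×288, the feature spans the height; its width is 288 × 1.900 ≈ 547.20 px.
Resizing to 1228 px wide multiplies everything by 1.8274: 547.20 → 999.94 px.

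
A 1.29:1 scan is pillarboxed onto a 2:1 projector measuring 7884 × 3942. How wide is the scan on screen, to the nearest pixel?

5085 px

1.29:1 (1.290) < 2:1 (2.000), so the scan fills the height.
That makes the image 5085.18 px wide (3942 × 1.290).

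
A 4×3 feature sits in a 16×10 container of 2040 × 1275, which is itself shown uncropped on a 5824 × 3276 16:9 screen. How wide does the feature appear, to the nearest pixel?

4×3 in 2040×1275: fills the height, so the feature is 1700.00 × 1275.00.
The 16×10 canvas is height-limited in 5824×3276, giving 5241.60 × 3276.00; scale factor 2.5694.
The feature scales with it: width 1700.00 × 2.5694 ≈ 4368.00.

4368 px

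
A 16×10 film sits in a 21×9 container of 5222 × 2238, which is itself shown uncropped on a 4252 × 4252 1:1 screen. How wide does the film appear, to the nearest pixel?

16×10 in 5222×2238: fills the height, so the film is 3580.80 × 2238.00.
Second fit — the 21×9 canvas into 4252×4252 spans the width: 4252.00 × 1822.29 (×0.8142 from 5222×2238).
So the film's width is 3580.80 × 0.8142 ≈ 2915.66.

2916 px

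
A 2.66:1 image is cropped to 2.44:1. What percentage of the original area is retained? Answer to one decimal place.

2.44:1 is narrower than 2.66:1, so the crop keeps the full height and trims the width.
(2.440)/(2.660) ≈ 0.917 of the area survives.

91.7%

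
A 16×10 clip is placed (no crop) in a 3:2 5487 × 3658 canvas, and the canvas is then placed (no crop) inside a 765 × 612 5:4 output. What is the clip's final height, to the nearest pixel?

478 px

16×10 in 5487×3658: fills the width, so the clip is 5487.00 × 3429.38.
Second fit — the 3:2 canvas into 765×612 spans the width: 765.00 × 510.00 (×0.1394 from 5487×3658).
So the clip's height is 3429.38 × 0.1394 ≈ 478.12.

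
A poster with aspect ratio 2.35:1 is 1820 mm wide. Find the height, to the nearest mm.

Height = 1820 / 2.350 = 774.47.

774 mm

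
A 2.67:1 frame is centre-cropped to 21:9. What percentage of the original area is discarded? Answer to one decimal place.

12.6%

Going from 2.67:1 to 21:9 means cutting width while keeping height.
(2.333)/(2.670) ≈ 0.874 of the area survives, leaving 12.61% discarded.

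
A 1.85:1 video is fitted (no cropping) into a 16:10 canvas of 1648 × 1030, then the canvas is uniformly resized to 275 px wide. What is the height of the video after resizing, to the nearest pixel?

149 px

At 1648×1030 the video is width-limited, so height = 1648 / 1.850 ≈ 890.81 px.
The frame scales by 275/1648 = 0.1669; 890.81 × 0.1669 ≈ 148.65 px.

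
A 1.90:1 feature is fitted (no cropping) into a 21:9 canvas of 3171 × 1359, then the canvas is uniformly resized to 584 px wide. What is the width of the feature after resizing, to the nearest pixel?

Fitted into 3171×1359, the feature spans the height; its width is 1359 × 1.900 ≈ 2582.10 px.
Scaling 3171 → 584 is ×0.1842, so the width becomes 2582.10 × 0.1842 ≈ 475.54 px.

476 px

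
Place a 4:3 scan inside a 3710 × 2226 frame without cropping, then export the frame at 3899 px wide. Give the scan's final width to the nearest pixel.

At 3710×2226 the scan is height-limited, so width = 2226 × 4/3 ≈ 2968.00 px.
Resizing to 3899 px wide multiplies everything by 1.0509: 2968.00 → 3119.20 px.

3119 px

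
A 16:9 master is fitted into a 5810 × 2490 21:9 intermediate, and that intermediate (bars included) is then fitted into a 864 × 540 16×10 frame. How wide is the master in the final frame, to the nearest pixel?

658 px

Inside the 5810×2490 canvas the master is height-limited at 4426.67 × 2490.00.
The 21:9 canvas is width-limited in 864×540, giving 864.00 × 370.29; scale factor 0.1487.
The master scales with it: width 4426.67 × 0.1487 ≈ 658.29.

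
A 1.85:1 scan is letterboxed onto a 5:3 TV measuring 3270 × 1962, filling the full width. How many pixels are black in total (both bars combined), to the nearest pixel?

That makes the image 1767.5676 px tall (3270 / 1.850).
1962 − 1767.5676 = 194.4324 px of bars.
Across the 3270-px span: 194.4324 × 3270 ≈ 635794 px.

635794 pixels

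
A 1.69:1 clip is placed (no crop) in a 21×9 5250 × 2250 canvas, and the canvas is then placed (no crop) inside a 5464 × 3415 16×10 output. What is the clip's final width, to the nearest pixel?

Inside the 5250×2250 canvas the clip is height-limited at 3802.50 × 2250.00.
21×9 in 5464×3415: fills the width, so the intermediate becomes 5464.00 × 2341.71 — a scale of ×1.0408.
The clip scales with it: width 3802.50 × 1.0408 ≈ 3957.50.

3957 px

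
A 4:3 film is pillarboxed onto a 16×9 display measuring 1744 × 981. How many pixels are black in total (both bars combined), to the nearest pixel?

427716 pixels

Since 1.333 < 1.778, the film is height-limited.
The film is 981 × 4/3 ≈ 1308.0000 px wide.
1744 − 1308.0000 = 436.0000 px of bars.
Across the 981-px span: 436.0000 × 981 ≈ 427716 px.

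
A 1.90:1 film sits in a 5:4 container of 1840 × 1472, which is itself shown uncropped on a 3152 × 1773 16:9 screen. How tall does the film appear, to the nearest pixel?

1166 px

First fit — 1.90:1 into 1840×1472 spans the width: 1840.00 × 968.42.
Second fit — the 5:4 canvas into 3152×1773 spans the height: 2216.25 × 1773.00 (×1.2045 from 1840×1472).
The film scales with it: height 968.42 × 1.2045 ≈ 1166.45.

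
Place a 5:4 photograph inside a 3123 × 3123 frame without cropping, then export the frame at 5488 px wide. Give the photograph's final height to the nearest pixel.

4390 px

Fitted into 3123×3123, the photograph spans the width; its height is 3123 × 4/5 ≈ 2498.40 px.
Resizing to 5488 px wide multiplies everything by 1.7573: 2498.40 → 4390.40 px.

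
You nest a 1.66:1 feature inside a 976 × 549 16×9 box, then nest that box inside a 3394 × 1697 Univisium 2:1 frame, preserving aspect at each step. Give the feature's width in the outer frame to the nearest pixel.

Inside the 976×549 canvas the feature is height-limited at 911.34 × 549.00.
Second fit — the 16×9 canvas into 3394×1697 spans the height: 3016.89 × 1697.00 (×3.0911 from 976×549).
So the feature's width is 911.34 × 3.0911 ≈ 2817.02.

2817 px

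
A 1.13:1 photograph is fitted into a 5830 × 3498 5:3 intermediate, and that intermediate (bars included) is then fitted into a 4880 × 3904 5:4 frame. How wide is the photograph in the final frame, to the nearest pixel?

First fit — 1.13:1 into 5830×3498 spans the height: 3952.74 × 3498.00.
The 5:3 canvas is width-limited in 4880×3904, giving 4880.00 × 2928.00; scale factor 0.8370.
Applying the same ×0.8370: 3952.74 → 3308.64.

3309 px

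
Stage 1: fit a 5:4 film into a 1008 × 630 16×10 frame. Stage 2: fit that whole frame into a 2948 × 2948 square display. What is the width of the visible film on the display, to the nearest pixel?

Inside the 1008×630 canvas the film is height-limited at 787.50 × 630.00.
16×10 in 2948×2948: fills the width, so the intermediate becomes 2948.00 × 1842.50 — a scale of ×2.9246.
So the film's width is 787.50 × 2.9246 ≈ 2303.12.

2303 px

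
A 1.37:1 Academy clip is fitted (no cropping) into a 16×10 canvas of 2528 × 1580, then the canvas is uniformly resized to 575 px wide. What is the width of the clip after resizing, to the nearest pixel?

492 px

Fitted into 2528×1580, the clip spans the height; its width is 1580 × 1.370 ≈ 2164.60 px.
The frame scales by 575/2528 = 0.2275; 2164.60 × 0.2275 ≈ 492.34 px.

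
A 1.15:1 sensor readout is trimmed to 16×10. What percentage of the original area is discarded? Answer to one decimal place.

The width stays; only height is cut (since 16×10 is wider than 1.15:1).
Area ratio = (1.150)/(1.600) = 71.88%; the remaining 28.12% is cropped out.

28.1%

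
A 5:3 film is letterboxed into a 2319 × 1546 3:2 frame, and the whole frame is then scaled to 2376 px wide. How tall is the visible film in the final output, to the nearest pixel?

1426 px

Fitted into 2319×1546, the film spans the width; its height is 2319 × 3/5 ≈ 1391.40 px.
The frame scales by 2376/2319 = 1.0246; 1391.40 × 1.0246 ≈ 1425.60 px.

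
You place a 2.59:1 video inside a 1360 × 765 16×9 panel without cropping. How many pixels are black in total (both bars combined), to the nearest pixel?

2.59:1 (2.590) > 16×9 (1.778), so the video fills the width.
That makes the image 525.0965 px tall (1360 / 2.590).
Leftover height: 765 − 525.0965 = 239.9035 px.
Across the 1360-px span: 239.9035 × 1360 ≈ 326269 px.

326269 pixels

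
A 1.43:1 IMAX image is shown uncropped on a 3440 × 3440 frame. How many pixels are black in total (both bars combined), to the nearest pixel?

1.43:1 IMAX is wider than 1:1, so it spans the full width.
The image is 3440 / 1.430 ≈ 2405.5944 px tall.
Leftover height: 3440 − 2405.5944 = 1034.4056 px.
Bar area = 1034.4056 × 3440 ≈ 3558355 px.

3558355 pixels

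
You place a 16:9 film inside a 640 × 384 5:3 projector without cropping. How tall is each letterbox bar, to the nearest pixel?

Since 1.778 > 1.667, the film is width-limited.
The film is 640 × 9/16 ≈ 360.00 px tall.
Black = 384 − 360.00 = 24.00 px, or 12.00 per bar.

12 px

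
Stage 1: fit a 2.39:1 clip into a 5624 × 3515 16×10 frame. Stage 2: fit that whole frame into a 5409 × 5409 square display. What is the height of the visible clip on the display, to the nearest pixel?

2263 px

2.39:1 in 5624×3515: fills the width, so the clip is 5624.00 × 2353.14.
The 16×10 canvas is width-limited in 5409×5409, giving 5409.00 × 3380.62; scale factor 0.9618.
Applying the same ×0.9618: 2353.14 → 2263.18.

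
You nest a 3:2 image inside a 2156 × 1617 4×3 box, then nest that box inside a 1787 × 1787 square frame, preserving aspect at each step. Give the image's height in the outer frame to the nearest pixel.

1191 px

Inside the 2156×1617 canvas the image is width-limited at 2156.00 × 1437.33.
The 4×3 canvas is width-limited in 1787×1787, giving 1787.00 × 1340.25; scale factor 0.8288.
The image scales with it: height 1437.33 × 0.8288 ≈ 1191.33.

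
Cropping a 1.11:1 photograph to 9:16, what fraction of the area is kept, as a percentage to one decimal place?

Going from 1.11:1 to 9:16 means cutting width while keeping height.
Area ratio = (0.562)/(1.110) = 50.68% retained.

50.7%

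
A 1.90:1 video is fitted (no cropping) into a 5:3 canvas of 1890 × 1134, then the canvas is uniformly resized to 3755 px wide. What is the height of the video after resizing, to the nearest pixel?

1976 px

Fitted into 1890×1134, the video spans the width; its height is 1890 / 1.900 ≈ 994.74 px.
The frame scales by 3755/1890 = 1.9868; 994.74 × 1.9868 ≈ 1976.32 px.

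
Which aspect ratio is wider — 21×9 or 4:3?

21×9

21×9 = 2.333 and 4:3 = 1.333; 2.333 > 1.333.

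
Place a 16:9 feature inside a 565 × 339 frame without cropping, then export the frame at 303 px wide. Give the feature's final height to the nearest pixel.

Fitted into 565×339, the feature spans the width; its height is 565 × 9/16 ≈ 317.81 px.
Resizing to 303 px wide multiplies everything by 0.5363: 317.81 → 170.44 px.

170 px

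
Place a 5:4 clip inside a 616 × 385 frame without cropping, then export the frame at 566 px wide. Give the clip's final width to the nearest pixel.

At 616×385 the clip is height-limited, so width = 385 × 5/4 ≈ 481.25 px.
The frame scales by 566/616 = 0.9188; 481.25 × 0.9188 ≈ 442.19 px.

442 px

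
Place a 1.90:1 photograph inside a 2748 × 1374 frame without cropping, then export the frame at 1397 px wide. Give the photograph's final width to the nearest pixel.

1327 px

Fitted into 2748×1374, the photograph spans the height; its width is 1374 × 1.900 ≈ 2610.60 px.
Resizing to 1397 px wide multiplies everything by 0.5084: 2610.60 → 1327.15 px.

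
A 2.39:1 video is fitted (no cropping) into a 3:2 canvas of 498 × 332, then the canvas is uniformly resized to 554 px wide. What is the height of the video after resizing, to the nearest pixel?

232 px

In the 498×332 frame the video fills the width: height = 498 / 2.390 ≈ 208.37 px.
The frame scales by 554/498 = 1.1124; 208.37 × 1.1124 ≈ 231.80 px.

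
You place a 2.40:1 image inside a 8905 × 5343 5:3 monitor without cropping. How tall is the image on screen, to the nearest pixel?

Since 2.400 > 1.667, the image is width-limited.
The image is 8905 / 2.400 ≈ 3710.42 px tall.

3710 px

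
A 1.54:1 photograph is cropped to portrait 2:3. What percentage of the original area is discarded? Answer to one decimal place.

Going from 1.54:1 to portrait 2:3 means cutting width while keeping height.
Fraction kept = (0.667)/(1.540) ≈ 43.29%, so 56.71% is lost.

56.7%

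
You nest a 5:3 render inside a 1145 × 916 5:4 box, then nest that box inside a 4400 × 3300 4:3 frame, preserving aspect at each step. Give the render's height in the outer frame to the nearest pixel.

2475 px

First fit — 5:3 into 1145×916 spans the width: 1145.00 × 687.00.
Second fit — the 5:4 canvas into 4400×3300 spans the height: 4125.00 × 3300.00 (×3.6026 from 1145×916).
So the render's height is 687.00 × 3.6026 ≈ 2475.00.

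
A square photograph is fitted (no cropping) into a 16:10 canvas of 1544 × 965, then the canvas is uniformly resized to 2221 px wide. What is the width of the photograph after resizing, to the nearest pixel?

In the 1544×965 frame the photograph fills the height: width = 965 × 1/1 ≈ 965.00 px.
Scaling 1544 → 2221 is ×1.4385, so the width becomes 965.00 × 1.4385 ≈ 1388.12 px.

1388 px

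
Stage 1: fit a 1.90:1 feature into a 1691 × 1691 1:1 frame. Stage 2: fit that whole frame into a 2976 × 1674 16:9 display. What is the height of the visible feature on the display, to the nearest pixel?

1.90:1 in 1691×1691: fills the width, so the feature is 1691.00 × 890.00.
Second fit — the 1:1 canvas into 2976×1674 spans the height: 1674.00 × 1674.00 (×0.9899 from 1691×1691).
Applying the same ×0.9899: 890.00 → 881.05.

881 px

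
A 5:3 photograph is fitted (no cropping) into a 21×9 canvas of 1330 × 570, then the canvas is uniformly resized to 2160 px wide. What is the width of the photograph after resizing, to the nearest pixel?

1543 px

At 1330×570 the photograph is height-limited, so width = 570 × 5/3 ≈ 950.00 px.
Resizing to 2160 px wide multiplies everything by 1.6241: 950.00 → 1542.86 px.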